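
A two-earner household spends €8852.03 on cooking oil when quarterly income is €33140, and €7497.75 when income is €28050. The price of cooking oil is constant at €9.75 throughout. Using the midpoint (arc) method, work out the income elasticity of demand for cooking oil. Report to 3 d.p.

With a constant price, Q₁ = 8852.03/9.75 = 907.901 and Q₂ = 7497.75/9.75 = 769.000 (equivalently, work directly with expenditure since P cancels).
Midpoint %ΔQ = (7497.75 − 8852.03)/8174.89 = -0.16566; midpoint %ΔI = (28050 − 33140)/30595 = -0.16637.
η = -0.16566 / -0.16637 = 0.996.

0.996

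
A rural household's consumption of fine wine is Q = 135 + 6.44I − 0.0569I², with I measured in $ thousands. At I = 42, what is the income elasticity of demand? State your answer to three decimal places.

0.229

At I = 42: Q = 305.1084.
dQ/dI = 6.44 − 0.1138I = 1.66040.
η = (dQ/dI)·(I/Q) = 1.66040 × (42/305.1084) = 0.229.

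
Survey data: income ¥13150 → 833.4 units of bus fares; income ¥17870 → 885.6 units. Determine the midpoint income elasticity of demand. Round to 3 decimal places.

ΔQ = 885.6 − 833.4 = 52.2; midpoint Q̄ = (833.4 + 885.6)/2 = 859.5.
ΔI = 17870 − 13150 = 4720; midpoint Ī = (13150 + 17870)/2 = 15510.
η = (ΔQ/Q̄) ÷ (ΔI/Ī) = (52.2/859.5) ÷ (4720/15510) = 0.200.

0.200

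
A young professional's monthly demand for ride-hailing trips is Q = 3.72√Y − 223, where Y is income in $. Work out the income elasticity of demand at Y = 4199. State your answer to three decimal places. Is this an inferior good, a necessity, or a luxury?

At Y = 4199: Q = 18.055.
dQ/dY = 3.72/(2√Y) = 0.0287038 at this income.
η = (dQ/dY)·(Y/Q) = 0.0287038 × (4199/18.055) = 6.676.
Since η > 1, the good is a luxury.

6.676 (luxury)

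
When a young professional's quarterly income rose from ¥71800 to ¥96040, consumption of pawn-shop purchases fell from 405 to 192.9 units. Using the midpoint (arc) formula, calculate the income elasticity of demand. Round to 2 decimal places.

ΔQ = 192.9 − 405 = -212.1; midpoint Q̄ = (405 + 192.9)/2 = 298.95.
ΔI = 96040 − 71800 = 24240; midpoint Ī = (71800 + 96040)/2 = 83920.
η = (ΔQ/Q̄) ÷ (ΔI/Ī) = (-212.1/298.95) ÷ (24240/83920) = -2.46.

-2.46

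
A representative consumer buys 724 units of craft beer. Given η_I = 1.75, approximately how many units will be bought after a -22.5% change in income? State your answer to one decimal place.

438.9

%ΔQ ≈ η × %ΔI = 1.75 × (-22.5%) = -39.375%.
New Q ≈ 724 × (1 − 0.39375) = 438.9.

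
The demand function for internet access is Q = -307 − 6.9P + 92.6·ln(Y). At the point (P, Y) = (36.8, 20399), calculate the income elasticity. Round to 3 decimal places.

0.259

At P = 36.8, Y = 20399: Q = 357.972.
Holding P constant, ∂Q/∂Y = 92.6/Y = 0.00453944.
η_Y = (∂Q/∂Y)·(Y/Q) = 0.00453944 × (20399/357.972) = 0.259.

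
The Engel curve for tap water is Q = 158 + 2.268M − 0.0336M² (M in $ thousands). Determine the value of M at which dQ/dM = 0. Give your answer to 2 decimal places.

33.75

dQ/dM = 2.268 − 0.0672M.
The good is inferior where dQ/dM < 0. Setting dQ/dM = 0 gives M = 2.268 / 0.0672 = 33.75.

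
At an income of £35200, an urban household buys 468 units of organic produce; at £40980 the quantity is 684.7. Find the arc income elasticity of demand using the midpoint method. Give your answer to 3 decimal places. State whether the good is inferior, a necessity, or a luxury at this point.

ΔQ = 684.7 − 468 = 216.7; midpoint Q̄ = (468 + 684.7)/2 = 576.35.
ΔI = 40980 − 35200 = 5780; midpoint Ī = (35200 + 40980)/2 = 38090.
η = (ΔQ/Q̄) ÷ (ΔI/Ī) = (216.7/576.35) ÷ (5780/38090) = 2.478.
η > 1 ⇒ luxury.

2.478 (luxury)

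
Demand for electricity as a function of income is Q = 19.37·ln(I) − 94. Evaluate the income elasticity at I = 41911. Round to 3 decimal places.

At I = 41911: Q = 112.161.
dQ/dI = 19.37/I = 0.00046217 at this income.
η = (dQ/dI)·(I/Q) = 0.00046217 × (41911/112.161) = 0.173.

0.173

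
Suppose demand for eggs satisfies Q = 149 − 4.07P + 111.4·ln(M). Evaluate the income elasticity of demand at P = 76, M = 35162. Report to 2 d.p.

0.11

At P = 76, M = 35162: Q = 1005.784.
Holding P constant, ∂Q/∂M = 111.4/M = 0.00316819.
η_M = (∂Q/∂M)·(M/Q) = 0.00316819 × (35162/1005.784) = 0.11.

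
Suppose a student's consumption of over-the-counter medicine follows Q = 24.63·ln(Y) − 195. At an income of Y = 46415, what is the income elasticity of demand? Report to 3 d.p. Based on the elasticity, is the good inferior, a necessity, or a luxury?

At Y = 46415: Q = 69.659.
dQ/dY = 24.63/Y = 0.000530647 at this income.
η = (dQ/dY)·(Y/Q) = 0.000530647 × (46415/69.659) = 0.354.
Since 0 < η < 1, the good is a necessity.

0.354 (necessity)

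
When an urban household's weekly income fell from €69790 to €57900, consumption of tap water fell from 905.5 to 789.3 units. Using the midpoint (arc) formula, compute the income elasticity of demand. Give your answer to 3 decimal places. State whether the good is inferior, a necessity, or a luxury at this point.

ΔQ = 789.3 − 905.5 = -116.2; midpoint Q̄ = (905.5 + 789.3)/2 = 847.4.
ΔI = 57900 − 69790 = -11890; midpoint Ī = (69790 + 57900)/2 = 63845.
η = (ΔQ/Q̄) ÷ (ΔI/Ī) = (-116.2/847.4) ÷ (-11890/63845) = 0.736.
0 < η < 1 ⇒ necessity.

0.736 (necessity)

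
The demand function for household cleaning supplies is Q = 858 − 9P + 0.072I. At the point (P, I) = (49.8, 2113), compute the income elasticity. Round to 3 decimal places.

At P = 49.8, I = 2113: Q = 561.936.
Holding P constant, ∂Q/∂I = 0.072.
η_I = (∂Q/∂I)·(I/Q) = 0.072 × (2113/561.936) = 0.271.

0.271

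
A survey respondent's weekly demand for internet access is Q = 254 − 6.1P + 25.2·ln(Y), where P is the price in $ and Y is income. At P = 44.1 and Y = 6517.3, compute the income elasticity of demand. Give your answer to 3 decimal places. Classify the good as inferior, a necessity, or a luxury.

0.122 (necessity)

At P = 44.1, Y = 6517.3: Q = 206.302.
Holding P constant, ∂Q/∂Y = 25.2/Y = 0.00386663.
η_Y = (∂Q/∂Y)·(Y/Q) = 0.00386663 × (6517.3/206.302) = 0.122.
Since 0 < η < 1, this is a necessity.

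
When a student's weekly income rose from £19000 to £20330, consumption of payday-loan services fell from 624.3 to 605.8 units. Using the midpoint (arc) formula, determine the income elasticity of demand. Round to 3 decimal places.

ΔQ = 605.8 − 624.3 = -18.5; midpoint Q̄ = (624.3 + 605.8)/2 = 615.05.
ΔI = 20330 − 19000 = 1330; midpoint Ī = (19000 + 20330)/2 = 19665.
η = (ΔQ/Q̄) ÷ (ΔI/Ī) = (-18.5/615.05) ÷ (1330/19665) = -0.445.

-0.445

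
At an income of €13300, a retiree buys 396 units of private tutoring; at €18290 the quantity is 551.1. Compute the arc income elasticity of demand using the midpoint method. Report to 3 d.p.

ΔQ = 551.1 − 396 = 155.1; midpoint Q̄ = (396 + 551.1)/2 = 473.55.
ΔI = 18290 − 13300 = 4990; midpoint Ī = (13300 + 18290)/2 = 15795.
η = (ΔQ/Q̄) ÷ (ΔI/Ī) = (155.1/473.55) ÷ (4990/15795) = 1.037.

1.037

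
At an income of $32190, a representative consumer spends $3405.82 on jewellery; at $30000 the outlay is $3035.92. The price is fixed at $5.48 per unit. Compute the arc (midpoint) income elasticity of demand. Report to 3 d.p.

1.631

With a constant price, Q₁ = 3405.82/5.48 = 621.500 and Q₂ = 3035.92/5.48 = 554.000 (equivalently, work directly with expenditure since P cancels).
Midpoint %ΔQ = (3035.92 − 3405.82)/3220.87 = -0.11484; midpoint %ΔI = (30000 − 32190)/31095 = -0.07043.
η = -0.11484 / -0.07043 = 1.631.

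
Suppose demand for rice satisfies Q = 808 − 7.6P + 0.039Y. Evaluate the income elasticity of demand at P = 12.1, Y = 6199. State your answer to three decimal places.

At P = 12.1, Y = 6199: Q = 957.801.
Holding P constant, ∂Q/∂Y = 0.039.
η_Y = (∂Q/∂Y)·(Y/Q) = 0.039 × (6199/957.801) = 0.252.

0.252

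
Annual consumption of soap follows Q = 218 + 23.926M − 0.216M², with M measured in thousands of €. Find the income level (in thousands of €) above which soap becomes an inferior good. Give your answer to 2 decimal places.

55.38

dQ/dM = 23.926 − 0.432M.
The good is inferior where dQ/dM < 0. Setting dQ/dM = 0 gives M = 23.926 / 0.432 = 55.38.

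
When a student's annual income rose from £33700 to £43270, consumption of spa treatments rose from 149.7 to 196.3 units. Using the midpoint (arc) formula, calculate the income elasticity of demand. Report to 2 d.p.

ΔQ = 196.3 − 149.7 = 46.6; midpoint Q̄ = (149.7 + 196.3)/2 = 173.
ΔI = 43270 − 33700 = 9570; midpoint Ī = (33700 + 43270)/2 = 38485.
η = (ΔQ/Q̄) ÷ (ΔI/Ī) = (46.6/173) ÷ (9570/38485) = 1.08.

1.08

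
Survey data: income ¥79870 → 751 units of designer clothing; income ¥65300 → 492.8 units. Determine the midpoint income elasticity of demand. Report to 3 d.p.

ΔQ = 492.8 − 751 = -258.2; midpoint Q̄ = (751 + 492.8)/2 = 621.9.
ΔI = 65300 − 79870 = -14570; midpoint Ī = (79870 + 65300)/2 = 72585.
η = (ΔQ/Q̄) ÷ (ΔI/Ī) = (-258.2/621.9) ÷ (-14570/72585) = 2.068.

2.068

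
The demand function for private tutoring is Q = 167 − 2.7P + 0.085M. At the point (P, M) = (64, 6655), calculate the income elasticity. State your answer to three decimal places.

1.010

At P = 64, M = 6655: Q = 559.875.
Holding P constant, ∂Q/∂M = 0.085.
η_M = (∂Q/∂M)·(M/Q) = 0.085 × (6655/559.875) = 1.010.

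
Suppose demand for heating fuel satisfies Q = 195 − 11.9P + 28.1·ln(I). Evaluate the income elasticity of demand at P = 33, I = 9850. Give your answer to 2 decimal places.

0.46

At P = 33, I = 9850: Q = 60.686.
Holding P constant, ∂Q/∂I = 28.1/I = 0.00285279.
η_I = (∂Q/∂I)·(I/Q) = 0.00285279 × (9850/60.686) = 0.46.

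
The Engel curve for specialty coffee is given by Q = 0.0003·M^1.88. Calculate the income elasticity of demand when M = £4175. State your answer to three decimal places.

1.880

For Q = A·M^β the income elasticity is constant and equal to β.
Here β = 1.88, so η = 1.880.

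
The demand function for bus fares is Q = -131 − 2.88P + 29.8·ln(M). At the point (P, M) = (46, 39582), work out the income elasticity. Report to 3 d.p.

0.573

At P = 46, M = 39582: Q = 51.987.
Holding P constant, ∂Q/∂M = 29.8/M = 0.000752867.
η_M = (∂Q/∂M)·(M/Q) = 0.000752867 × (39582/51.987) = 0.573.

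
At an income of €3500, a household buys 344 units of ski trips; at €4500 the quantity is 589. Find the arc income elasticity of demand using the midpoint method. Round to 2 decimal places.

ΔQ = 589 − 344 = 245; midpoint Q̄ = (344 + 589)/2 = 466.5.
ΔI = 4500 − 3500 = 1000; midpoint Ī = (3500 + 4500)/2 = 4000.
η = (ΔQ/Q̄) ÷ (ΔI/Ī) = (245/466.5) ÷ (1000/4000) = 2.10.

2.10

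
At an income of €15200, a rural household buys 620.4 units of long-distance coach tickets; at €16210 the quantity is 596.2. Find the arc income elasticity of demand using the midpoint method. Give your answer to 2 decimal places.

-0.62

ΔQ = 596.2 − 620.4 = -24.2; midpoint Q̄ = (620.4 + 596.2)/2 = 608.3.
ΔI = 16210 − 15200 = 1010; midpoint Ī = (15200 + 16210)/2 = 15705.
η = (ΔQ/Q̄) ÷ (ΔI/Ī) = (-24.2/608.3) ÷ (1010/15705) = -0.62.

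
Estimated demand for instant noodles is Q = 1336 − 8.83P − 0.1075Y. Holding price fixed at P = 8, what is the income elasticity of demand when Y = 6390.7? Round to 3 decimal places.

-1.188

At P = 8, Y = 6390.7: Q = 578.360.
Holding P constant, ∂Q/∂Y = −0.1075.
η_Y = (∂Q/∂Y)·(Y/Q) = -0.1075 × (6390.7/578.360) = -1.188.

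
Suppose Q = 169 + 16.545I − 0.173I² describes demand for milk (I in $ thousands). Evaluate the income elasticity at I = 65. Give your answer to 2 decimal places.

At I = 65: Q = 513.5000.
dQ/dI = 16.545 − 0.346I = -5.94500.
η = (dQ/dI)·(I/Q) = -5.94500 × (65/513.5000) = -0.75.

-0.75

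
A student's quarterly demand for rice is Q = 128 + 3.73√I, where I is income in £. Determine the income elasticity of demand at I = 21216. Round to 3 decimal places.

At I = 21216: Q = 671.301.
dQ/dI = 3.73/(2√I) = 0.012804 at this income.
η = (dQ/dI)·(I/Q) = 0.012804 × (21216/671.301) = 0.405.

0.405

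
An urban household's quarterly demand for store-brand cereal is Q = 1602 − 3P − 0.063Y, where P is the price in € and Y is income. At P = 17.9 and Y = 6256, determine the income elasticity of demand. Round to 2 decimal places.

At P = 17.9, Y = 6256: Q = 1154.172.
Holding P constant, ∂Q/∂Y = −0.063.
η_Y = (∂Q/∂Y)·(Y/Q) = -0.063 × (6256/1154.172) = -0.34.

-0.34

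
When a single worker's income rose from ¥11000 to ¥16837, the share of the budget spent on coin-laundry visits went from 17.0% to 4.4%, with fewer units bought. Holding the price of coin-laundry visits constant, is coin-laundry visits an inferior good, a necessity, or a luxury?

Quantity demanded falls as income rises, so η < 0.

inferior good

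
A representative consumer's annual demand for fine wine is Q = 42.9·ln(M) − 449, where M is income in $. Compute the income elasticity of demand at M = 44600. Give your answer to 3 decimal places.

At M = 44600: Q = 10.265.
dQ/dM = 42.9/M = 0.000961883 at this income.
η = (dQ/dM)·(M/Q) = 0.000961883 × (44600/10.265) = 4.179.

4.179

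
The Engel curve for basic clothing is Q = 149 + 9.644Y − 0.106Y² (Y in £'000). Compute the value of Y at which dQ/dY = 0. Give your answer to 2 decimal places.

dQ/dY = 9.644 − 0.212Y.
The good is inferior where dQ/dY < 0. Setting dQ/dY = 0 gives Y = 9.644 / 0.212 = 45.49.

45.49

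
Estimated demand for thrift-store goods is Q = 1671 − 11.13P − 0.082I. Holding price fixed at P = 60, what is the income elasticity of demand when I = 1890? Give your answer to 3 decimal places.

At P = 60, I = 1890: Q = 848.220.
Holding P constant, ∂Q/∂I = −0.082.
η_I = (∂Q/∂I)·(I/Q) = -0.082 × (1890/848.220) = -0.183.

-0.183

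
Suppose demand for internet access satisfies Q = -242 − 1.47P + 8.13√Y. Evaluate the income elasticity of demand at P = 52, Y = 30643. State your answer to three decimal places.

0.644

At P = 52, Y = 30643: Q = 1104.728.
Holding P constant, ∂Q/∂Y = 8.13/(2√Y) = 0.0232217.
η_Y = (∂Q/∂Y)·(Y/Q) = 0.0232217 × (30643/1104.728) = 0.644.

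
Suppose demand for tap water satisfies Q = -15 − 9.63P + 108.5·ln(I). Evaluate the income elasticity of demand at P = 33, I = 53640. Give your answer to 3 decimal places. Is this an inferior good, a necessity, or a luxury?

0.128 (necessity)

At P = 33, I = 53640: Q = 848.780.
Holding P constant, ∂Q/∂I = 108.5/I = 0.00202274.
η_I = (∂Q/∂I)·(I/Q) = 0.00202274 × (53640/848.780) = 0.128.
Since 0 < η < 1, this is a necessity.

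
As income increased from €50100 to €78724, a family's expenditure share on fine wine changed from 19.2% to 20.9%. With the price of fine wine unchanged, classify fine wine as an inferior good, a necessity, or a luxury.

luxury

The budget share rises as income rises, so η > 1.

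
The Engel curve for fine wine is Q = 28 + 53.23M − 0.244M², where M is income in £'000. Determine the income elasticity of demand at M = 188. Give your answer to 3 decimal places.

At M = 188: Q = 1411.3040.
dQ/dM = 53.23 − 0.488M = -38.51400.
η = (dQ/dM)·(M/Q) = -38.51400 × (188/1411.3040) = -5.130.

-5.130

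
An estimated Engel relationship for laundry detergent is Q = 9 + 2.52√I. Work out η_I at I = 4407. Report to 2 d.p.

At I = 4407: Q = 176.291.
dQ/dI = 2.52/(2√I) = 0.0189801 at this income.
η = (dQ/dI)·(I/Q) = 0.0189801 × (4407/176.291) = 0.47.

0.47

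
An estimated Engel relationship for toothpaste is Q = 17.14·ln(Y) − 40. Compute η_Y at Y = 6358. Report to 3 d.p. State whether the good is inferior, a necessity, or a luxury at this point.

At Y = 6358: Q = 110.103.
dQ/dY = 17.14/Y = 0.00269582 at this income.
η = (dQ/dY)·(Y/Q) = 0.00269582 × (6358/110.103) = 0.156.
Since 0 < η < 1, the good is a necessity.

0.156 (necessity)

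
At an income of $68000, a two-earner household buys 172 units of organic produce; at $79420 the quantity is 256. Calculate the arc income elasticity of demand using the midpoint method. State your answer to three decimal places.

ΔQ = 256 − 172 = 84; midpoint Q̄ = (172 + 256)/2 = 214.
ΔI = 79420 − 68000 = 11420; midpoint Ī = (68000 + 79420)/2 = 73710.
η = (ΔQ/Q̄) ÷ (ΔI/Ī) = (84/214) ÷ (11420/73710) = 2.534.

2.534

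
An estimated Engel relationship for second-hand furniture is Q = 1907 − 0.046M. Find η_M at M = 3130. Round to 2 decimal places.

-0.08

At M = 3130: Q = 1763.020.
dQ/dM = −0.046.
η = (dQ/dM)·(M/Q) = -0.046 × (3130/1763.020) = -0.08.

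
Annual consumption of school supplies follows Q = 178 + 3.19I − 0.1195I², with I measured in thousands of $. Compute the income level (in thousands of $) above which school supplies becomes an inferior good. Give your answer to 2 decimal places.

13.35

dQ/dI = 3.19 − 0.239I.
The good is inferior where dQ/dI < 0. Setting dQ/dI = 0 gives I = 3.19 / 0.239 = 13.35.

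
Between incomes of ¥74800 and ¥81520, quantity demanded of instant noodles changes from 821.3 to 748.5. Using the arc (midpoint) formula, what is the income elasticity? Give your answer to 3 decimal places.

-1.079

ΔQ = 748.5 − 821.3 = -72.8; midpoint Q̄ = (821.3 + 748.5)/2 = 784.9.
ΔI = 81520 − 74800 = 6720; midpoint Ī = (74800 + 81520)/2 = 78160.
η = (ΔQ/Q̄) ÷ (ΔI/Ī) = (-72.8/784.9) ÷ (6720/78160) = -1.079.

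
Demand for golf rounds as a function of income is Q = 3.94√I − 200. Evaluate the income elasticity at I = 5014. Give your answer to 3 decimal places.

At I = 5014: Q = 78.990.
dQ/dI = 3.94/(2√I) = 0.0278211 at this income.
η = (dQ/dI)·(I/Q) = 0.0278211 × (5014/78.990) = 1.766.

1.766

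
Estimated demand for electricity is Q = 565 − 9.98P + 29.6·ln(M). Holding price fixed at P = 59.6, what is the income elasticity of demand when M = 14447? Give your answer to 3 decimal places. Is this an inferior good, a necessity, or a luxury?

0.117 (necessity)

At P = 59.6, M = 14447: Q = 253.708.
Holding P constant, ∂Q/∂M = 29.6/M = 0.00204887.
η_M = (∂Q/∂M)·(M/Q) = 0.00204887 × (14447/253.708) = 0.117.
Since 0 < η < 1, this is a necessity.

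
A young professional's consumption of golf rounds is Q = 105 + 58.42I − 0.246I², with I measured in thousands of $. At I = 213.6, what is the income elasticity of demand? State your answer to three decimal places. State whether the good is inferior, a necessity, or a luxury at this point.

At I = 213.6: Q = 1359.7718.
dQ/dI = 58.42 − 0.492I = -46.67120.
η = (dQ/dI)·(I/Q) = -46.67120 × (213.6/1359.7718) = -7.331.
η < 0 ⇒ inferior good.

-7.331 (inferior good)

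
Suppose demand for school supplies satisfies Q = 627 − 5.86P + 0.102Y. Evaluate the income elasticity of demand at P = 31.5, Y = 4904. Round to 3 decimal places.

0.531

At P = 31.5, Y = 4904: Q = 942.618.
Holding P constant, ∂Q/∂Y = 0.102.
η_Y = (∂Q/∂Y)·(Y/Q) = 0.102 × (4904/942.618) = 0.531.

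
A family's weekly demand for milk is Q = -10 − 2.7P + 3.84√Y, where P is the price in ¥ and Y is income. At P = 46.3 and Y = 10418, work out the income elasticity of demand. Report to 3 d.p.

At P = 46.3, Y = 10418: Q = 256.933.
Holding P constant, ∂Q/∂Y = 3.84/(2√Y) = 0.0188109.
η_Y = (∂Q/∂Y)·(Y/Q) = 0.0188109 × (10418/256.933) = 0.763.

0.763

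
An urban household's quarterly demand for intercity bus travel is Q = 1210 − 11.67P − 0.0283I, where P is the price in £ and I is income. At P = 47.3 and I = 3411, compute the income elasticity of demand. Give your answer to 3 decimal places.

-0.172

At P = 47.3, I = 3411: Q = 561.478.
Holding P constant, ∂Q/∂I = −0.0283.
η_I = (∂Q/∂I)·(I/Q) = -0.0283 × (3411/561.478) = -0.172.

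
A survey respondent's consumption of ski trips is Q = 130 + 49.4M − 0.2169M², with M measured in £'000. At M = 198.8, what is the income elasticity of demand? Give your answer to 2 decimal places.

-5.31

At M = 198.8: Q = 1378.5197.
dQ/dM = 49.4 − 0.4338M = -36.83944.
η = (dQ/dM)·(M/Q) = -36.83944 × (198.8/1378.5197) = -5.31.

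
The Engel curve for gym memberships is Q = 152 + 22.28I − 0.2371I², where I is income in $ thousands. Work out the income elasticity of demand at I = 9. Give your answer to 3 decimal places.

0.486

At I = 9: Q = 333.3149.
dQ/dI = 22.28 − 0.4742I = 18.01220.
η = (dQ/dI)·(I/Q) = 18.01220 × (9/333.3149) = 0.486.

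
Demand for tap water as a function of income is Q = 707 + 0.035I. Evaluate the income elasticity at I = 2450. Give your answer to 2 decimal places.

At I = 2450: Q = 792.750.
dQ/dI = 0.035.
η = (dQ/dI)·(I/Q) = 0.035 × (2450/792.750) = 0.11.

0.11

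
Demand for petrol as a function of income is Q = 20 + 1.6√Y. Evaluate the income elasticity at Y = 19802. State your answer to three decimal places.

At Y = 19802: Q = 245.151.
dQ/dY = 1.6/(2√Y) = 0.00568507 at this income.
η = (dQ/dY)·(Y/Q) = 0.00568507 × (19802/245.151) = 0.459.

0.459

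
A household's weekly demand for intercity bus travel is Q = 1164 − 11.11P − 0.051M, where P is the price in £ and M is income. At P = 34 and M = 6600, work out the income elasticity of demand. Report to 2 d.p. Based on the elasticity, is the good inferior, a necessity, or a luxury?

At P = 34, M = 6600: Q = 449.660.
Holding P constant, ∂Q/∂M = −0.051.
η_M = (∂Q/∂M)·(M/Q) = -0.051 × (6600/449.660) = -0.75.
Since η < 0, this is an inferior good.

-0.75 (inferior good)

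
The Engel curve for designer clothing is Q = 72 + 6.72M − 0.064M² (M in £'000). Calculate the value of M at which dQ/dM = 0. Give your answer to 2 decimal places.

dQ/dM = 6.72 − 0.128M.
The good is inferior where dQ/dM < 0. Setting dQ/dM = 0 gives M = 6.72 / 0.128 = 52.50.

52.50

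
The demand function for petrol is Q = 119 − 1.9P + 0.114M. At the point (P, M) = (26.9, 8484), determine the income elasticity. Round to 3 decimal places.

0.934

At P = 26.9, M = 8484: Q = 1035.066.
Holding P constant, ∂Q/∂M = 0.114.
η_M = (∂Q/∂M)·(M/Q) = 0.114 × (8484/1035.066) = 0.934.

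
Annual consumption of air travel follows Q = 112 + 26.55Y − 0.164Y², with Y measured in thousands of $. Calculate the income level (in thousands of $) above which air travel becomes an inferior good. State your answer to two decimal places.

dQ/dY = 26.55 − 0.328Y.
The good is inferior where dQ/dY < 0. Setting dQ/dY = 0 gives Y = 26.55 / 0.328 = 80.95.

80.95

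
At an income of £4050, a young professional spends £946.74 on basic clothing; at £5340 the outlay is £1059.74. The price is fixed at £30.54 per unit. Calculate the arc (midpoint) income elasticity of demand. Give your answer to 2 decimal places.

0.41

With a constant price, Q₁ = 946.74/30.54 = 31.000 and Q₂ = 1059.74/30.54 = 34.700 (equivalently, work directly with expenditure since P cancels).
Midpoint %ΔQ = (1059.74 − 946.74)/1003.24 = 0.11264; midpoint %ΔI = (5340 − 4050)/4695 = 0.27476.
η = 0.11264 / 0.27476 = 0.41.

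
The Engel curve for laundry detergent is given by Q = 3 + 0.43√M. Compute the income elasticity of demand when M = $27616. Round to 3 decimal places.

At M = 27616: Q = 74.458.
dQ/dM = 0.43/(2√M) = 0.00129377 at this income.
η = (dQ/dM)·(M/Q) = 0.00129377 × (27616/74.458) = 0.480.

0.480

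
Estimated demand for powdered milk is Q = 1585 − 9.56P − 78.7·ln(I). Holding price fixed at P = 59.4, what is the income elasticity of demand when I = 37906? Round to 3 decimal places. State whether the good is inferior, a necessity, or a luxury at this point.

At P = 59.4, I = 37906: Q = 187.413.
Holding P constant, ∂Q/∂I = -78.7/I = -0.00207619.
η_I = (∂Q/∂I)·(I/Q) = -0.00207619 × (37906/187.413) = -0.420.
Since η < 0, this is an inferior good.

-0.420 (inferior good)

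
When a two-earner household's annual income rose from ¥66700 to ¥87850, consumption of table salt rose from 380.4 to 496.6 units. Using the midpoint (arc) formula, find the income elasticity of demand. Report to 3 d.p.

0.968

ΔQ = 496.6 − 380.4 = 116.2; midpoint Q̄ = (380.4 + 496.6)/2 = 438.5.
ΔI = 87850 − 66700 = 21150; midpoint Ī = (66700 + 87850)/2 = 77275.
η = (ΔQ/Q̄) ÷ (ΔI/Ī) = (116.2/438.5) ÷ (21150/77275) = 0.968.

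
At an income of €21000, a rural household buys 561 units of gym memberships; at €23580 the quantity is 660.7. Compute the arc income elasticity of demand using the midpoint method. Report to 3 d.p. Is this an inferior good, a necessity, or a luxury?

ΔQ = 660.7 − 561 = 99.7; midpoint Q̄ = (561 + 660.7)/2 = 610.85.
ΔI = 23580 − 21000 = 2580; midpoint Ī = (21000 + 23580)/2 = 22290.
η = (ΔQ/Q̄) ÷ (ΔI/Ī) = (99.7/610.85) ÷ (2580/22290) = 1.410.
η > 1 ⇒ luxury.

1.410 (luxury)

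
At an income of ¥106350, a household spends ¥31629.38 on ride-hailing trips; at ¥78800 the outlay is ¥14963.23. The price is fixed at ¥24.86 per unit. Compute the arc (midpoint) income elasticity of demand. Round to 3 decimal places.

With a constant price, Q₁ = 31629.38/24.86 = 1272.300 and Q₂ = 14963.23/24.86 = 601.900 (equivalently, work directly with expenditure since P cancels).
Midpoint %ΔQ = (14963.23 − 31629.38)/23296.31 = -0.71540; midpoint %ΔI = (78800 − 106350)/92575 = -0.29760.
η = -0.71540 / -0.29760 = 2.404.

2.404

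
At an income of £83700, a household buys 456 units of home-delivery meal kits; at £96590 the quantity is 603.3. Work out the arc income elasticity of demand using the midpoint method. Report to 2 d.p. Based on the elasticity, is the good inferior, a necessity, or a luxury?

1.94 (luxury)

ΔQ = 603.3 − 456 = 147.3; midpoint Q̄ = (456 + 603.3)/2 = 529.65.
ΔI = 96590 − 83700 = 12890; midpoint Ī = (83700 + 96590)/2 = 90145.
η = (ΔQ/Q̄) ÷ (ΔI/Ī) = (147.3/529.65) ÷ (12890/90145) = 1.94.
η > 1 ⇒ luxury.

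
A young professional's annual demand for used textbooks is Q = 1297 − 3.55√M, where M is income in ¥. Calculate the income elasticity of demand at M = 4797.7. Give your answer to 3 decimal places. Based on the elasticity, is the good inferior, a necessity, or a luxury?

At M = 4797.7: Q = 1051.108.
dQ/dM = -3.55/(2√M) = -0.0256261 at this income.
η = (dQ/dM)·(M/Q) = -0.0256261 × (4797.7/1051.108) = -0.117.
Since η < 0, the good is an inferior good.

-0.117 (inferior good)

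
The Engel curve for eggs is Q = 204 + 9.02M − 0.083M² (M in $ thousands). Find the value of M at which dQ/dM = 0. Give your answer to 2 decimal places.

54.34

dQ/dM = 9.02 − 0.166M.
The good is inferior where dQ/dM < 0. Setting dQ/dM = 0 gives M = 9.02 / 0.166 = 54.34.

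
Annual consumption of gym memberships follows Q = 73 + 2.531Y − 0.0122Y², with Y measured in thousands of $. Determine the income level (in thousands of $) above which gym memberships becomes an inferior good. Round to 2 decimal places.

dQ/dY = 2.531 − 0.0244Y.
The good is inferior where dQ/dY < 0. Setting dQ/dY = 0 gives Y = 2.531 / 0.0244 = 103.73.

103.73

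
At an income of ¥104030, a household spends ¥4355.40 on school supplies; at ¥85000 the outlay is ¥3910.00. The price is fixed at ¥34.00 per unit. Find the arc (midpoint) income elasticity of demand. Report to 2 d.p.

With a constant price, Q₁ = 4355.40/34.00 = 128.100 and Q₂ = 3910.00/34.00 = 115.000 (equivalently, work directly with expenditure since P cancels).
Midpoint %ΔQ = (3910.00 − 4355.40)/4132.70 = -0.10777; midpoint %ΔI = (85000 − 104030)/94515 = -0.20134.
η = -0.10777 / -0.20134 = 0.54.

0.54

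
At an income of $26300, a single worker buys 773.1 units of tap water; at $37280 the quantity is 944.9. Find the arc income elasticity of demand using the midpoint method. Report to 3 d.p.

ΔQ = 944.9 − 773.1 = 171.8; midpoint Q̄ = (773.1 + 944.9)/2 = 859.
ΔI = 37280 − 26300 = 10980; midpoint Ī = (26300 + 37280)/2 = 31790.
η = (ΔQ/Q̄) ÷ (ΔI/Ī) = (171.8/859) ÷ (10980/31790) = 0.579.

0.579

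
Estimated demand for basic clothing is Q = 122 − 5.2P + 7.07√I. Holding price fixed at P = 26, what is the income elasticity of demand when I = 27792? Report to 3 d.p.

At P = 26, I = 27792: Q = 1165.435.
Holding P constant, ∂Q/∂I = 7.07/(2√I) = 0.0212046.
η_I = (∂Q/∂I)·(I/Q) = 0.0212046 × (27792/1165.435) = 0.506.

0.506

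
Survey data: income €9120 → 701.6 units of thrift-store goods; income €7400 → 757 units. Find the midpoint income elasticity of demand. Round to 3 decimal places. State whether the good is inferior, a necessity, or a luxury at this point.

ΔQ = 757 − 701.6 = 55.4; midpoint Q̄ = (701.6 + 757)/2 = 729.3.
ΔI = 7400 − 9120 = -1720; midpoint Ī = (9120 + 7400)/2 = 8260.
η = (ΔQ/Q̄) ÷ (ΔI/Ī) = (55.4/729.3) ÷ (-1720/8260) = -0.365.
η < 0 ⇒ inferior good.

-0.365 (inferior good)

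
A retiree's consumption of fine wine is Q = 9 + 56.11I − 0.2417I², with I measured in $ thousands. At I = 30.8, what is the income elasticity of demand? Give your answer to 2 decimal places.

At I = 30.8: Q = 1507.9017.
dQ/dI = 56.11 − 0.4834I = 41.22128.
η = (dQ/dI)·(I/Q) = 41.22128 × (30.8/1507.9017) = 0.84.

0.84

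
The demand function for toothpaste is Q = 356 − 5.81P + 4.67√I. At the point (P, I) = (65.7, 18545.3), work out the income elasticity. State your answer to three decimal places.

At P = 65.7, I = 18545.3: Q = 610.249.
Holding P constant, ∂Q/∂I = 4.67/(2√I) = 0.0171463.
η_I = (∂Q/∂I)·(I/Q) = 0.0171463 × (18545.3/610.249) = 0.521.

0.521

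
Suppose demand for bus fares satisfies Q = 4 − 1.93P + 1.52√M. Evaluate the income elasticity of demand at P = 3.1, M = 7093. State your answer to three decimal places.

At P = 3.1, M = 7093: Q = 126.031.
Holding P constant, ∂Q/∂M = 1.52/(2√M) = 0.00902399.
η_M = (∂Q/∂M)·(M/Q) = 0.00902399 × (7093/126.031) = 0.508.

0.508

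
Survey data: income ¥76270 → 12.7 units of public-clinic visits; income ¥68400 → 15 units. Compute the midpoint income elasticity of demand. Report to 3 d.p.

-1.526

ΔQ = 15 − 12.7 = 2.3; midpoint Q̄ = (12.7 + 15)/2 = 13.85.
ΔI = 68400 − 76270 = -7870; midpoint Ī = (76270 + 68400)/2 = 72335.
η = (ΔQ/Q̄) ÷ (ΔI/Ī) = (2.3/13.85) ÷ (-7870/72335) = -1.526.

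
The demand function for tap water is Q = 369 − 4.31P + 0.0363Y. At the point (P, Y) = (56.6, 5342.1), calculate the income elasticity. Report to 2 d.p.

0.61

At P = 56.6, Y = 5342.1: Q = 318.972.
Holding P constant, ∂Q/∂Y = 0.0363.
η_Y = (∂Q/∂Y)·(Y/Q) = 0.0363 × (5342.1/318.972) = 0.61.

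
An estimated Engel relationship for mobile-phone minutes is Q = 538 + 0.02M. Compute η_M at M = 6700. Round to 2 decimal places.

0.20

At M = 6700: Q = 672.000.
dQ/dM = 0.02.
η = (dQ/dM)·(M/Q) = 0.02 × (6700/672.000) = 0.20.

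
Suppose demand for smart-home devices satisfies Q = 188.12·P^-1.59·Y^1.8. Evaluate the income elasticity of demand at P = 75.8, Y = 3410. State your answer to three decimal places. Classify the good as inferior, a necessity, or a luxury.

1.800 (luxury)

For a multiplicative demand Q = A·P^α·Y^β, the income elasticity is β everywhere.
Here β = 1.8, so η = 1.800.
Since η > 1, this is a luxury.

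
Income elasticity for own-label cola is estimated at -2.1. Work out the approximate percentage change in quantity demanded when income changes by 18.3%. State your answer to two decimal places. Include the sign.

%ΔQ ≈ η × %ΔI = -2.1 × 18.3% = -38.43%.

-38.43%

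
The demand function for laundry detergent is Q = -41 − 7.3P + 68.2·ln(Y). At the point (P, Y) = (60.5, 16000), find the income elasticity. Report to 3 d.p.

At P = 60.5, Y = 16000: Q = 177.549.
Holding P constant, ∂Q/∂Y = 68.2/Y = 0.0042625.
η_Y = (∂Q/∂Y)·(Y/Q) = 0.0042625 × (16000/177.549) = 0.384.

0.384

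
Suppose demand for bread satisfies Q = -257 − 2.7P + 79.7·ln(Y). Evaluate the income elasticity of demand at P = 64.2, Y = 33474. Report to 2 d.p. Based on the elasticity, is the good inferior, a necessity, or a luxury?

At P = 64.2, Y = 33474: Q = 400.016.
Holding P constant, ∂Q/∂Y = 79.7/Y = 0.00238095.
η_Y = (∂Q/∂Y)·(Y/Q) = 0.00238095 × (33474/400.016) = 0.20.
Since 0 < η < 1, this is a necessity.

0.20 (necessity)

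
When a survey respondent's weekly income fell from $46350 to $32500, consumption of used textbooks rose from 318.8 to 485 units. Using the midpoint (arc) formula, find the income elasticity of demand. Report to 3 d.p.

ΔQ = 485 − 318.8 = 166.2; midpoint Q̄ = (318.8 + 485)/2 = 401.9.
ΔI = 32500 − 46350 = -13850; midpoint Ī = (46350 + 32500)/2 = 39425.
η = (ΔQ/Q̄) ÷ (ΔI/Ī) = (166.2/401.9) ÷ (-13850/39425) = -1.177.

-1.177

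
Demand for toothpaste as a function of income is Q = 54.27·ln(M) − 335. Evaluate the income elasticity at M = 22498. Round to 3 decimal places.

0.260

At M = 22498: Q = 208.850.
dQ/dM = 54.27/M = 0.00241221 at this income.
η = (dQ/dM)·(M/Q) = 0.00241221 × (22498/208.850) = 0.260.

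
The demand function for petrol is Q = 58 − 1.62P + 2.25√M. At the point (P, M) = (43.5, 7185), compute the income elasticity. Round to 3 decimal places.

0.535

At P = 43.5, M = 7185: Q = 178.250.
Holding P constant, ∂Q/∂M = 2.25/(2√M) = 0.0132721.
η_M = (∂Q/∂M)·(M/Q) = 0.0132721 × (7185/178.250) = 0.535.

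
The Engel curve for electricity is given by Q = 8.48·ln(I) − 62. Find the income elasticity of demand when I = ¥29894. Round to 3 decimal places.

At I = 29894: Q = 25.390.
dQ/dI = 8.48/I = 0.000283669 at this income.
η = (dQ/dI)·(I/Q) = 0.000283669 × (29894/25.390) = 0.334.

0.334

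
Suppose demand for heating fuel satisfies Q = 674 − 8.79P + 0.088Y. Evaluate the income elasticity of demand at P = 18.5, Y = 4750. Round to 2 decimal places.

0.45

At P = 18.5, Y = 4750: Q = 929.385.
Holding P constant, ∂Q/∂Y = 0.088.
η_Y = (∂Q/∂Y)·(Y/Q) = 0.088 × (4750/929.385) = 0.45.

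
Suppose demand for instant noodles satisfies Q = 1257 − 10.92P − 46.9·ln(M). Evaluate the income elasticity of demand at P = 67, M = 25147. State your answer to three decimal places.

At P = 67, M = 25147: Q = 50.146.
Holding P constant, ∂Q/∂M = -46.9/M = -0.00186503.
η_M = (∂Q/∂M)·(M/Q) = -0.00186503 × (25147/50.146) = -0.935.

-0.935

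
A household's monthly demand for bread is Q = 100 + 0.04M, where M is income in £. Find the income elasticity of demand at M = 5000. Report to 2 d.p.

At M = 5000: Q = 300.000.
dQ/dM = 0.04.
η = (dQ/dM)·(M/Q) = 0.04 × (5000/300.000) = 0.67.

0.67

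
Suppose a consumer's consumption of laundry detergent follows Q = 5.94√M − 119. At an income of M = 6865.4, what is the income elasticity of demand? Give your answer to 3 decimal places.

At M = 6865.4: Q = 373.175.
dQ/dM = 5.94/(2√M) = 0.0358446 at this income.
η = (dQ/dM)·(M/Q) = 0.0358446 × (6865.4/373.175) = 0.659.

0.659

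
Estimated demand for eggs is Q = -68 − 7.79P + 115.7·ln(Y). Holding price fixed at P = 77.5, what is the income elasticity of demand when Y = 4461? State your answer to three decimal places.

0.385

At P = 77.5, Y = 4461: Q = 300.517.
Holding P constant, ∂Q/∂Y = 115.7/Y = 0.0259359.
η_Y = (∂Q/∂Y)·(Y/Q) = 0.0259359 × (4461/300.517) = 0.385.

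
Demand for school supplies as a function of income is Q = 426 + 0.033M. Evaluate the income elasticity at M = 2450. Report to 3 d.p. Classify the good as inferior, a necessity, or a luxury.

0.160 (necessity)

At M = 2450: Q = 506.850.
dQ/dM = 0.033.
η = (dQ/dM)·(M/Q) = 0.033 × (2450/506.850) = 0.160.
Since 0 < η < 1, the good is a necessity.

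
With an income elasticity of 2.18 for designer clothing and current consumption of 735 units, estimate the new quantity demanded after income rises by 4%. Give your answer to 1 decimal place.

%ΔQ ≈ η × %ΔI = 2.18 × 4% = 8.72%.
New Q ≈ 735 × (1 + 0.0872) = 799.1.

799.1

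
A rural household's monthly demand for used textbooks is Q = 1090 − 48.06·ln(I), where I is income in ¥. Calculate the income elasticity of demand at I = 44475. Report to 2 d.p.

-0.08

At I = 44475: Q = 575.629.
dQ/dI = -48.06/I = -0.00108061 at this income.
η = (dQ/dI)·(I/Q) = -0.00108061 × (44475/575.629) = -0.08.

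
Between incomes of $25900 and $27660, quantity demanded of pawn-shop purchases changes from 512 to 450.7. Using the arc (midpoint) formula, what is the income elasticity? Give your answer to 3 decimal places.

-1.938

ΔQ = 450.7 − 512 = -61.3; midpoint Q̄ = (512 + 450.7)/2 = 481.35.
ΔI = 27660 − 25900 = 1760; midpoint Ī = (25900 + 27660)/2 = 26780.
η = (ΔQ/Q̄) ÷ (ΔI/Ī) = (-61.3/481.35) ÷ (1760/26780) = -1.938.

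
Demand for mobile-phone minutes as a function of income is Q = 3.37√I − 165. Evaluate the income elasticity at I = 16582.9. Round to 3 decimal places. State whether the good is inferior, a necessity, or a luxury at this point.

At I = 16582.9: Q = 268.970.
dQ/dI = 3.37/(2√I) = 0.0130849 at this income.
η = (dQ/dI)·(I/Q) = 0.0130849 × (16582.9/268.970) = 0.807.
Since 0 < η < 1, the good is a necessity.

0.807 (necessity)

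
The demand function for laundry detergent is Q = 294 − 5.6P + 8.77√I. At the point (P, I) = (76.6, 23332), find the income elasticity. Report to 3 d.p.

0.556

At P = 76.6, I = 23332: Q = 1204.641.
Holding P constant, ∂Q/∂I = 8.77/(2√I) = 0.0287074.
η_I = (∂Q/∂I)·(I/Q) = 0.0287074 × (23332/1204.641) = 0.556.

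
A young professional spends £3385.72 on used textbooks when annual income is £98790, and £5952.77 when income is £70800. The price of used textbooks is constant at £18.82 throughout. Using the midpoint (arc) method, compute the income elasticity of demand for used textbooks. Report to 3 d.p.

With a constant price, Q₁ = 3385.72/18.82 = 179.900 and Q₂ = 5952.77/18.82 = 316.300 (equivalently, work directly with expenditure since P cancels).
Midpoint %ΔQ = (5952.77 − 3385.72)/4669.25 = 0.54978; midpoint %ΔI = (70800 − 98790)/84795 = -0.33009.
η = 0.54978 / -0.33009 = -1.666.

-1.666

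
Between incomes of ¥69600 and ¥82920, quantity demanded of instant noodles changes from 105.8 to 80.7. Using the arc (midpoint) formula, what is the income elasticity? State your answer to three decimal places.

ΔQ = 80.7 − 105.8 = -25.1; midpoint Q̄ = (105.8 + 80.7)/2 = 93.25.
ΔI = 82920 − 69600 = 13320; midpoint Ī = (69600 + 82920)/2 = 76260.
η = (ΔQ/Q̄) ÷ (ΔI/Ī) = (-25.1/93.25) ÷ (13320/76260) = -1.541.

-1.541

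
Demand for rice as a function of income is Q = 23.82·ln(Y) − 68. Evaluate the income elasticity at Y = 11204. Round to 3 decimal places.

At Y = 11204: Q = 154.098.
dQ/dY = 23.82/Y = 0.00212603 at this income.
η = (dQ/dY)·(Y/Q) = 0.00212603 × (11204/154.098) = 0.155.

0.155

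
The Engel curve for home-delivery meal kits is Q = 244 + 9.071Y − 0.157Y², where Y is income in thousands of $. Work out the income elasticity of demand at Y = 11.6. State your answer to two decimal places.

0.19

At Y = 11.6: Q = 328.0977.
dQ/dY = 9.071 − 0.314Y = 5.42860.
η = (dQ/dY)·(Y/Q) = 5.42860 × (11.6/328.0977) = 0.19.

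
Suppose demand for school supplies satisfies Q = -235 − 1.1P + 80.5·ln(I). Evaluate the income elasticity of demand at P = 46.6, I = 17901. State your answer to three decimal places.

At P = 46.6, I = 17901: Q = 502.045.
Holding P constant, ∂Q/∂I = 80.5/I = 0.00449696.
η_I = (∂Q/∂I)·(I/Q) = 0.00449696 × (17901/502.045) = 0.160.

0.160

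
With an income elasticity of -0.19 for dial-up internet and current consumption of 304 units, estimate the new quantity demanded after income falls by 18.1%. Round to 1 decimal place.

314.5

%ΔQ ≈ η × %ΔI = -0.19 × (-18.1%) = 3.439%.
New Q ≈ 304 × (1 + 0.03439) = 314.5.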